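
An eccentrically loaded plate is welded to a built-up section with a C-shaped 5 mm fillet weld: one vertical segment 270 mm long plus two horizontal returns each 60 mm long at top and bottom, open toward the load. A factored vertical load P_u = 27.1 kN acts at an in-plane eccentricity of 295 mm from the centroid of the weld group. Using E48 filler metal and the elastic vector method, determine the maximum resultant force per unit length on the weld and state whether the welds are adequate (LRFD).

f_max ≈ 324 N/mm; adequate

E48XX → F_EXX = 480 MPa.
Total weld length L_w = 390 mm. Treat welds as unit-width lines.
Centroid: x̄ = 2×60×30 / 390 = 9.231 mm from the vertical weld.
Polar moment about centroid: J = I_x + I_y = [270³/12 + 2×60×135²] + [270×9.231² + 2(60³/12 + 60×20.77²)] = 3938000 mm³.
Direct shear f_v = P/L_w = 27.1×10³ / 390 = 69.49 N/mm (vertical).
Torsion M = P·e = 27.1×10³ × 295 = 7994500 N·mm.
Critical point at (x, y) = (50.77, 135) from centroid. f_tx = M·y/J = 274.1 N/mm; f_ty = M·x/J = 103.1 N/mm.
Resultant f_max = √[f_tx² + (f_v + f_ty)²] = √[274.1² + (69.49 + 103.1)²] = 323.9 N/mm.
Capacity per unit length: φr_n = 0.75 × 0.6 × 480 × (0.707 × 5) = 763.6 N/mm.
323.9 ≤ 763.6 → adequate.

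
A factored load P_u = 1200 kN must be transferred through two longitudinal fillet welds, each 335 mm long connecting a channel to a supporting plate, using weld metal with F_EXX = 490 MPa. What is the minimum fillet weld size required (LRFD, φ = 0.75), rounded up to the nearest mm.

w = 12 mm

Total weld length L = 670 mm.
Required throat t_e = P_u / (φ × 0.6 F_EXX × L) = 1200 / (0.75 × 0.6 × 490 × 670 × 10⁻³) = 8.123 mm.
Required leg w = t_e / 0.707 = 11.49 mm → use 12 mm.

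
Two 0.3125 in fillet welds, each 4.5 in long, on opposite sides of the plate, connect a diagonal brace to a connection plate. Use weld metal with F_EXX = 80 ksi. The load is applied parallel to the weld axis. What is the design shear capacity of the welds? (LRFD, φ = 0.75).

φR_n ≈ 71.6 kips

Effective throat t_e = 0.707 × 0.3125 = 0.2209 in.
Total length L = 9 in; A_we = 0.2209 × 9 = 1.988 in².
F_nw = 0.6 F_EXX = 0.6 × 80 = 48 ksi.
φR_n = 0.75 × 48 × 1.988 = 71.58 kips.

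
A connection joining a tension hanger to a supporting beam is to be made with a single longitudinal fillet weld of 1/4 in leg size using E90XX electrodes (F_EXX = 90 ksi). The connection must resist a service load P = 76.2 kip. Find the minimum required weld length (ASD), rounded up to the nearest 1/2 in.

L = 16 in

Throat t_e = 0.707 × 0.25 = 0.1767 in.
r_n/Ω = (0.6 × 90 × 0.1767) / 2.0 = 4.772 kip/in.
L_req = P / (r_n/Ω) = 76.2 / 4.772 = 15.97 in total.
Round up → use L = 16 in.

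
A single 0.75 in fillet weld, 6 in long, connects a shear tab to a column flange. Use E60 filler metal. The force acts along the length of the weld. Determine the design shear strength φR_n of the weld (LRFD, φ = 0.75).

φR_n ≈ 85.9 kips

E60XX → F_EXX = 60 ksi.
Effective throat t_e = 0.707 × 0.75 = 0.5302 in.
Total length L = 6 in; A_we = 0.5302 × 6 = 3.181 in².
F_nw = 0.6 F_EXX = 0.6 × 60 = 36 ksi.
φR_n = 0.75 × 36 × 3.181 = 85.9 kips.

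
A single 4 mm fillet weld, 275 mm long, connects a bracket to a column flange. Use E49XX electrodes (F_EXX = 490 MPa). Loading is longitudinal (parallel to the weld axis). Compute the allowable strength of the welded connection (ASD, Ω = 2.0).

R_n/Ω ≈ 114 kN

Effective throat t_e = 0.707 × 4 = 2.828 mm.
Total length L = 275 mm; A_we = 2.828 × 275 = 777.7 mm².
F_nw = 0.6 F_EXX = 0.6 × 490 = 294 MPa.
R_n = 294 × 777.7 × 10⁻³ = 228.6 kN; R_n/Ω = 228.6/2.0 = 114.3 kN.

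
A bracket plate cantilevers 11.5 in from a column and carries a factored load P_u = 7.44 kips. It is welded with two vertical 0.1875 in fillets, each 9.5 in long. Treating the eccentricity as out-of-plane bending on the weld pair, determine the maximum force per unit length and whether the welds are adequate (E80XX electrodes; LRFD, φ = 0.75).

f_max ≈ 2.87 kip/in; adequate

E80XX → F_EXX = 80 ksi.
L_w = 2 × 9.5 = 19 in; section modulus (unit throat) S = 2 × L²/6 = 30.08 in².
Direct shear f_v = P/L_w = 7.44/19 = 0.3916 kip/in.
Moment M = P × e = 7.44 × 11.5 = 85.56 kip·in; bending f_b = M/S = 2.844 kip/in.
f_max = √(f_v² + f_b²) = √(0.3916² + 2.844²) = 2.871 kip/in.
φr_n = 0.75 × 0.6 × 80 × (0.707 × 0.1875) = 4.772 kip/in → adequate.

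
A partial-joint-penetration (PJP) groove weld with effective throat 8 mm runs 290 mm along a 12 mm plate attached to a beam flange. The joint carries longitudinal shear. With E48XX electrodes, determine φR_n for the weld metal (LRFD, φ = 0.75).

φR_n ≈ 501 kN

E48XX → F_EXX = 480 MPa.
Effective throat (given) t_e = 8 mm.
A_we = 8 × 290 = 2320 mm².
F_nw = 0.6 F_EXX = 288 MPa.
φR_n = 0.75 × 288 × 2320 × 10⁻³ = 501.1 kN.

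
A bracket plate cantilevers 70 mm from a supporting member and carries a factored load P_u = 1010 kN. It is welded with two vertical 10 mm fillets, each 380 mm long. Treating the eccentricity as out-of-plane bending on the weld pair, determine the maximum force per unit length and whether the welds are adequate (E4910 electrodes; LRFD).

f_max ≈ 1980 N/mm; NOT adequate

E49XX → F_EXX = 490 MPa.
L_w = 2 × 380 = 760 mm; section modulus (unit throat) S = 2 × L²/6 = 48130 mm².
Direct shear f_v = P/L_w = 1010×10³/760 = 1329 N/mm.
Moment M = P × e = 1010×10³ × 70 = 70700000 N·mm; bending f_b = M/S = 1469 N/mm.
f_max = √(f_v² + f_b²) = √(1329² + 1469²) = 1981 N/mm.
φr_n = 0.75 × 0.6 × 490 × (0.707 × 10) = 1559 N/mm → NOT adequate.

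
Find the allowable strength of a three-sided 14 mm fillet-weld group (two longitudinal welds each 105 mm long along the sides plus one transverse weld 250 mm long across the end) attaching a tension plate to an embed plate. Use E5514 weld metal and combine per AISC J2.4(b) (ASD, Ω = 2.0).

E55XX → F_EXX = 550 MPa.
t_e = 0.707 × 14 = 9.898 mm.
R_nwl = 0.6 × 550 × 9.898 × 210 × 10⁻³ = 685.9 kN (longitudinal, 2 welds).
R_nwt = 0.6 × 550 × 9.898 × 250 × 10⁻³ = 816.6 kN (transverse, base value).
(i) R_nwl + R_nwt = 1503 kN; (ii) 0.85 R_nwl + 1.5 R_nwt = 1808 kN.
R_n = max = 1808 kN [governs: (ii)]; R_n/Ω = 904 kN.

R_n/Ω ≈ 904 kN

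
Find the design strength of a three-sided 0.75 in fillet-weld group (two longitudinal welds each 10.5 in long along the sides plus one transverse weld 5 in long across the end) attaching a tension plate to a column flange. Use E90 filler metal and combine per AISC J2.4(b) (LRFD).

E90XX → F_EXX = 90 ksi.
t_e = 0.707 × 0.75 = 0.5302 in.
R_nwl = 0.6 × 90 × 0.5302 × 21 = 601.3 kip (longitudinal, 2 welds).
R_nwt = 0.6 × 90 × 0.5302 × 5 = 143.2 kip (transverse, base value).
(i) R_nwl + R_nwt = 744.5 kip; (ii) 0.85 R_nwl + 1.5 R_nwt = 725.9 kip.
R_n = max = 744.5 kip [governs: (i)]; φR_n = 558.4 kip.

φR_n ≈ 558 kip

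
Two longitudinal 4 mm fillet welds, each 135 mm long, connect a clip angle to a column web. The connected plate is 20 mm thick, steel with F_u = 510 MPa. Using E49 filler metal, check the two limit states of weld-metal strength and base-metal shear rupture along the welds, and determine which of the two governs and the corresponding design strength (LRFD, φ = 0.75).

E49XX → F_EXX = 490 MPa.
t_e = 0.707 × 4 = 2.828 mm; L = 270 mm.
Weld metal: φR_n = 0.75 × 0.6 × 490 × 2.828 × 270 × 10⁻³ = 168.4 kN.
Base metal (shear rupture): φR_n = 0.75 × 0.6 × 510 × 20 × 270 × 10⁻³ = 1239 kN.
Governing: weld metal.

φR_n ≈ 168 kN (weld metal governs)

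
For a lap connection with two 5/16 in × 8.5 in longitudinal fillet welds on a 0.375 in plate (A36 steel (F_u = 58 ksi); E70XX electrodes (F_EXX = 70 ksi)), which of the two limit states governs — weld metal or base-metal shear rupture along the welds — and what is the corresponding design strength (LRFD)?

φR_n ≈ 118 kips (weld metal governs)

t_e = 0.707 × 0.3125 = 0.2209 in; L = 17 in.
Weld metal: φR_n = 0.75 × 0.6 × 70 × 0.2209 × 17 = 118.3 kips.
Base metal (shear rupture): φR_n = 0.75 × 0.6 × 58 × 0.375 × 17 = 166.4 kips.
Governing: weld metal.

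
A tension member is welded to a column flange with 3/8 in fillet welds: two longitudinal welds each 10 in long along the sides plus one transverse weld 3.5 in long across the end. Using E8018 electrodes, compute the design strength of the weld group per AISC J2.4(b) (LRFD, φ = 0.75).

E80XX → F_EXX = 80 ksi.
t_e = 0.707 × 0.375 = 0.2651 in.
R_nwl = 0.6 × 80 × 0.2651 × 20 = 254.5 kips (longitudinal, 2 welds).
R_nwt = 0.6 × 80 × 0.2651 × 3.5 = 44.54 kips (transverse, base value).
(i) R_nwl + R_nwt = 299.1 kips; (ii) 0.85 R_nwl + 1.5 R_nwt = 283.2 kips.
R_n = max = 299.1 kips [governs: (i)]; φR_n = 224.3 kips.

φR_n ≈ 224 kips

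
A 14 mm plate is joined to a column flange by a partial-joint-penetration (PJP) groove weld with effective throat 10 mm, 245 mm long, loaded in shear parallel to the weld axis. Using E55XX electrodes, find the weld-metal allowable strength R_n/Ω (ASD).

E55XX → F_EXX = 550 MPa.
Effective throat (given) t_e = 10 mm.
A_we = 10 × 245 = 2450 mm².
F_nw = 0.6 F_EXX = 330 MPa.
R_n/Ω = (330 × 2450) / 2.0 × 10⁻³ = 404.2 kN.

R_n/Ω ≈ 404 kN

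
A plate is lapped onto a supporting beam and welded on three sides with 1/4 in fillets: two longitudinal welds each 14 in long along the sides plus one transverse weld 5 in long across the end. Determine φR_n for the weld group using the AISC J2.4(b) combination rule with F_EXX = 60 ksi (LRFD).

t_e = 0.707 × 0.25 = 0.1767 in.
R_nwl = 0.6 × 60 × 0.1767 × 28 = 178.2 kip (longitudinal, 2 welds).
R_nwt = 0.6 × 60 × 0.1767 × 5 = 31.81 kip (transverse, base value).
(i) R_nwl + R_nwt = 210 kip; (ii) 0.85 R_nwl + 1.5 R_nwt = 199.2 kip.
R_n = max = 210 kip [governs: (i)]; φR_n = 157.5 kip.

φR_n ≈ 157 kip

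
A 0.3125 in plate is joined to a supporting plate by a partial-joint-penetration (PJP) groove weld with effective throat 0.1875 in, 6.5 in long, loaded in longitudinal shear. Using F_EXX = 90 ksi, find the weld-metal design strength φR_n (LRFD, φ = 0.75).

Effective throat (given) t_e = 0.1875 in.
A_we = 0.1875 × 6.5 = 1.219 in².
F_nw = 0.6 F_EXX = 54 ksi.
φR_n = 0.75 × 54 × 1.219 = 49.36 kip.

φR_n ≈ 49.4 kip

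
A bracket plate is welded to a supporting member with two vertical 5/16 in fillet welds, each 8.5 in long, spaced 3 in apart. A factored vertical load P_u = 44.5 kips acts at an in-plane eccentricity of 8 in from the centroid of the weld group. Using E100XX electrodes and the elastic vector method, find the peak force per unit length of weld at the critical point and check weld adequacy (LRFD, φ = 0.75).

E100XX → F_EXX = 100 ksi.
Total weld length L_w = 17 in. Treat welds as unit-width lines.
Polar moment about centroid: J = 2[d³/12 + d(b/2)²] = 2[8.5³/12 + 8.5×1.5²] = 140.6 in³.
Direct shear f_v = P/L_w = 44.5 / 17 = 2.618 kip/in (vertical).
Torsion M = P·e = 44.5 × 8 = 356 kip·in.
Critical point at (x, y) = (1.5, 4.25) from centroid. f_tx = M·y/J = 10.76 kip/in; f_ty = M·x/J = 3.798 kip/in.
Resultant f_max = √[f_tx² + (f_v + f_ty)²] = √[10.76² + (2.618 + 3.798)²] = 12.53 kip/in.
Capacity per unit length: φr_n = 0.75 × 0.6 × 100 × (0.707 × 0.3125) = 9.942 kip/in.
12.53 > 9.942 → NOT adequate.

f_max ≈ 12.5 kip/in; NOT adequate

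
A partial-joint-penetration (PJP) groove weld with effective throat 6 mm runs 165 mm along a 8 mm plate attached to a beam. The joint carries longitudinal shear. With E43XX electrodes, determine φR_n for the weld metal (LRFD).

E43XX → F_EXX = 430 MPa.
Effective throat (given) t_e = 6 mm.
A_we = 6 × 165 = 990 mm².
F_nw = 0.6 F_EXX = 258 MPa.
φR_n = 0.75 × 258 × 990 × 10⁻³ = 191.6 kN.

φR_n ≈ 192 kN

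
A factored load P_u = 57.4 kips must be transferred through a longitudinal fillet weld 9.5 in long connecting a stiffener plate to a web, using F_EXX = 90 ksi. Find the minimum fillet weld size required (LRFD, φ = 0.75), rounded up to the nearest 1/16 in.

Total weld length L = 9.5 in.
Required throat t_e = P_u / (φ × 0.6 F_EXX × L) = 57.4 / (0.75 × 0.6 × 90 × 9.5) = 0.1492 in.
Required leg w = t_e / 0.707 = 0.211 in → use 1/4 in.

w = 1/4 in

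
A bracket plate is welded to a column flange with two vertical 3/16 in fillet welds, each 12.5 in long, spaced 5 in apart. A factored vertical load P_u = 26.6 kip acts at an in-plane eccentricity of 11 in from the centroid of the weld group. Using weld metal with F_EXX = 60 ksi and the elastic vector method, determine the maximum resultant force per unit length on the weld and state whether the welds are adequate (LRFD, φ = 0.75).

Total weld length L_w = 25 in. Treat welds as unit-width lines.
Polar moment about centroid: J = 2[d³/12 + d(b/2)²] = 2[12.5³/12 + 12.5×2.5²] = 481.8 in³.
Direct shear f_v = P/L_w = 26.6 / 25 = 1.064 kip/in (vertical).
Torsion M = P·e = 26.6 × 11 = 292.6 kip·in.
Critical point at (x, y) = (2.5, 6.25) from centroid. f_tx = M·y/J = 3.796 kip/in; f_ty = M·x/J = 1.518 kip/in.
Resultant f_max = √[f_tx² + (f_v + f_ty)²] = √[3.796² + (1.064 + 1.518)²] = 4.591 kip/in.
Capacity per unit length: φr_n = 0.75 × 0.6 × 60 × (0.707 × 0.1875) = 3.579 kip/in.
4.591 > 3.579 → NOT adequate.

f_max ≈ 4.59 kip/in; NOT adequate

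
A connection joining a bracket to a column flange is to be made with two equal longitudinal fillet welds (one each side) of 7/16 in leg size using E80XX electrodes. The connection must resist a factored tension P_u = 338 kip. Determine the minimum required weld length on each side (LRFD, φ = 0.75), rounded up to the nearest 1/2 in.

L = 15.5 in on each side

E80XX → F_EXX = 80 ksi.
Throat t_e = 0.707 × 0.4375 = 0.3093 in.
φr_n = 0.75 × 0.6 × 80 × 0.3093 = 11.14 kip/in.
L_req = P_u / φr_n = 338 / 11.14 = 30.35 in total.
Per side: 30.35 / 2 = 15.18 in.
Round up → use L = 15.5 in on each side.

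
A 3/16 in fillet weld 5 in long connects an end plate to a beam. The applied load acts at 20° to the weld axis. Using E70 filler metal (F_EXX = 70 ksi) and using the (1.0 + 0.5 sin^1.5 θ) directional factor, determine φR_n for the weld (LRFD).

φR_n ≈ 23 kip

t_e = 0.707 × 0.1875 = 0.1326 in; A_we = 0.1326 × 5 = 0.6628 in².
Directional factor: 1.0 + 0.5 sin^1.5(20°) = 1.1.
F_nw = 0.6 × 70 × 1.1 = 46.2 ksi.
φR_n = 0.75 × 46.2 × 0.6628 = 22.97 kip.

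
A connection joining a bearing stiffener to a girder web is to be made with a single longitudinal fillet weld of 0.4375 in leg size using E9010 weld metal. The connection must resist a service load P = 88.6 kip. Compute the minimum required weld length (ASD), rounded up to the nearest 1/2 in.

E90XX → F_EXX = 90 ksi.
Throat t_e = 0.707 × 0.4375 = 0.3093 in.
r_n/Ω = (0.6 × 90 × 0.3093) / 2.0 = 8.351 kip/in.
L_req = P / (r_n/Ω) = 88.6 / 8.351 = 10.61 in total.
Round up → use L = 11 in.

L = 11 in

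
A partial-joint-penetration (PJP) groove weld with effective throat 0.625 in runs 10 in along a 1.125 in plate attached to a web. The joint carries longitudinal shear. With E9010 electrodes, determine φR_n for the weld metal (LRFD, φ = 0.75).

φR_n ≈ 253 kips

E90XX → F_EXX = 90 ksi.
Effective throat (given) t_e = 0.625 in.
A_we = 0.625 × 10 = 6.25 in².
F_nw = 0.6 F_EXX = 54 ksi.
φR_n = 0.75 × 54 × 6.25 = 253.1 kips.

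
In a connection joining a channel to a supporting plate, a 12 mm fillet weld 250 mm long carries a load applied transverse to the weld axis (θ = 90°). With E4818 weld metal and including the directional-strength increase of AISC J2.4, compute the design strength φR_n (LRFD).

φR_n ≈ 687 kN

E48XX → F_EXX = 480 MPa.
t_e = 0.707 × 12 = 8.484 mm; A_we = 8.484 × 250 = 2121 mm².
Directional factor: 1.0 + 0.5 sin^1.5(90°) = 1.5.
F_nw = 0.6 × 480 × 1.5 = 432 MPa.
φR_n = 0.75 × 432 × 2121 × 10⁻³ = 687.2 kN.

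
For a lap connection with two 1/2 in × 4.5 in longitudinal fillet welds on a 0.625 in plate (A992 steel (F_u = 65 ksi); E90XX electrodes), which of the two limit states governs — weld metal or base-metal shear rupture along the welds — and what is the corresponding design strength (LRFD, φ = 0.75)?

φR_n ≈ 129 kip (weld metal governs)

E90XX → F_EXX = 90 ksi.
t_e = 0.707 × 0.5 = 0.3535 in; L = 9 in.
Weld metal: φR_n = 0.75 × 0.6 × 90 × 0.3535 × 9 = 128.9 kip.
Base metal (shear rupture): φR_n = 0.75 × 0.6 × 65 × 0.625 × 9 = 164.5 kip.
Governing: weld metal.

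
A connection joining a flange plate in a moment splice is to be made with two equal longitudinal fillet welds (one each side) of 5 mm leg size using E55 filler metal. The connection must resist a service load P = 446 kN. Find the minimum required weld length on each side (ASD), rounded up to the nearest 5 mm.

E55XX → F_EXX = 550 MPa.
Throat t_e = 0.707 × 5 = 3.535 mm.
r_n/Ω = (0.6 × 550 × 3.535) / 2.0 = 583.3 N/mm = 0.5833 kN/mm.
L_req = P / (r_n/Ω) = 446 / 0.5833 = 764.6 mm total.
Per side: 764.6 / 2 = 382.3 mm.
Round up → use L = 385 mm on each side.

L = 385 mm on each side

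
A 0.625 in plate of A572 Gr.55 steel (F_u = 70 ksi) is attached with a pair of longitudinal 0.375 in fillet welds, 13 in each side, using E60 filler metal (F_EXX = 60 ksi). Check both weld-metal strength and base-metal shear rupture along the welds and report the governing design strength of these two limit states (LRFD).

t_e = 0.707 × 0.375 = 0.2651 in; L = 26 in.
Weld metal: φR_n = 0.75 × 0.6 × 60 × 0.2651 × 26 = 186.1 kip.
Base metal (shear rupture): φR_n = 0.75 × 0.6 × 70 × 0.625 × 26 = 511.9 kip.
Governing: weld metal.

φR_n ≈ 186 kip (weld metal governs)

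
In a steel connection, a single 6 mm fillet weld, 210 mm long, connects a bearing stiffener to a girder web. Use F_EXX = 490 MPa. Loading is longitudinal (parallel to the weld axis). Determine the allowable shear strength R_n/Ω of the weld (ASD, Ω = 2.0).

R_n/Ω ≈ 131 kN

Effective throat t_e = 0.707 × 6 = 4.242 mm.
Total length L = 210 mm; A_we = 4.242 × 210 = 890.8 mm².
F_nw = 0.6 F_EXX = 0.6 × 490 = 294 MPa.
R_n = 294 × 890.8 × 10⁻³ = 261.9 kN; R_n/Ω = 261.9/2.0 = 131 kN.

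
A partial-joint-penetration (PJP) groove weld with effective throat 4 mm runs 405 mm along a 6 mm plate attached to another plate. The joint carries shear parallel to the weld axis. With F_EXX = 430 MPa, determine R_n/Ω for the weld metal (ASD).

Effective throat (given) t_e = 4 mm.
A_we = 4 × 405 = 1620 mm².
F_nw = 0.6 F_EXX = 258 MPa.
R_n/Ω = (258 × 1620) / 2.0 × 10⁻³ = 209 kN.

R_n/Ω ≈ 209 kN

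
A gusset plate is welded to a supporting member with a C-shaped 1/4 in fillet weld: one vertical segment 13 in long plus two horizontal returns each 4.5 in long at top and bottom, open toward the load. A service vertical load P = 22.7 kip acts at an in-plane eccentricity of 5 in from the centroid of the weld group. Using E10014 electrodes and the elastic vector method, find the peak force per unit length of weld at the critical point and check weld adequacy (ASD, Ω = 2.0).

E100XX → F_EXX = 100 ksi.
Total weld length L_w = 22 in. Treat welds as unit-width lines.
Centroid: x̄ = 2×4.5×2.25 / 22 = 0.9205 in from the vertical weld.
Polar moment about centroid: J = I_x + I_y = [13³/12 + 2×4.5×6.5²] + [13×0.9205² + 2(4.5³/12 + 4.5×1.33²)] = 605.4 in³.
Direct shear f_v = P/L_w = 22.7 / 22 = 1.032 kip/in (vertical).
Torsion M = P·e = 22.7 × 5 = 113.5 kip·in.
Critical point at (x, y) = (3.58, 6.5) from centroid. f_tx = M·y/J = 1.219 kip/in; f_ty = M·x/J = 0.671 kip/in.
Resultant f_max = √[f_tx² + (f_v + f_ty)²] = √[1.219² + (1.032 + 0.671)²] = 2.094 kip/in.
Capacity per unit length: r_n/Ω = (1/2.0) × 0.6 × 100 × (0.707 × 0.25) = 5.302 kip/in.
2.094 ≤ 5.302 → adequate.

f_max ≈ 2.09 kip/in; adequate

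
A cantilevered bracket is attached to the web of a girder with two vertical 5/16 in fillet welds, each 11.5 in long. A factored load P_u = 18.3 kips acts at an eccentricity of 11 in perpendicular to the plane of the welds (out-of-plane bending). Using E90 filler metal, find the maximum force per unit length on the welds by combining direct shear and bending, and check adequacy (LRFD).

E90XX → F_EXX = 90 ksi.
L_w = 2 × 11.5 = 23 in; section modulus (unit throat) S = 2 × L²/6 = 44.08 in².
Direct shear f_v = P/L_w = 18.3/23 = 0.7957 kip/in.
Moment M = P × e = 18.3 × 11 = 201.3 kip·in; bending f_b = M/S = 4.566 kip/in.
f_max = √(f_v² + f_b²) = √(0.7957² + 4.566²) = 4.635 kip/in.
φr_n = 0.75 × 0.6 × 90 × (0.707 × 0.3125) = 8.948 kip/in → adequate.

f_max ≈ 4.64 kip/in; adequate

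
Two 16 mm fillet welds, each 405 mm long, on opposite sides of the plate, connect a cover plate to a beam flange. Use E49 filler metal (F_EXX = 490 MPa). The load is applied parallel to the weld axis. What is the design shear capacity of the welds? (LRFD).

φR_n ≈ 2020 kN

Effective throat t_e = 0.707 × 16 = 11.31 mm.
Total length L = 810 mm; A_we = 11.31 × 810 = 9163 mm².
F_nw = 0.6 F_EXX = 0.6 × 490 = 294 MPa.
φR_n = 0.75 × 294 × 9163 × 10⁻³ = 2020 kN.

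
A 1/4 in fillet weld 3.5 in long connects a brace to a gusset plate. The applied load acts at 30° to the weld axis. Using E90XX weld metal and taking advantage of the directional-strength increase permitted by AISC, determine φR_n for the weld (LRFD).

E90XX → F_EXX = 90 ksi.
t_e = 0.707 × 0.25 = 0.1767 in; A_we = 0.1767 × 3.5 = 0.6186 in².
Directional factor: 1.0 + 0.5 sin^1.5(30°) = 1.177.
F_nw = 0.6 × 90 × 1.177 = 63.55 ksi.
φR_n = 0.75 × 63.55 × 0.6186 = 29.48 kips.

φR_n ≈ 29.5 kips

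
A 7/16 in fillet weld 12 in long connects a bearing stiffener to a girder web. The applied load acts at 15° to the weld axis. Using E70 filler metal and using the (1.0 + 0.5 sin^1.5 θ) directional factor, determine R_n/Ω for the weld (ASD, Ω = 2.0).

E70XX → F_EXX = 70 ksi.
t_e = 0.707 × 0.4375 = 0.3093 in; A_we = 0.3093 × 12 = 3.712 in².
Directional factor: 1.0 + 0.5 sin^1.5(15°) = 1.066.
F_nw = 0.6 × 70 × 1.066 = 44.77 ksi.
R_n/Ω = (44.77 × 3.712) / 2.0 = 83.08 kips.

R_n/Ω ≈ 83.1 kips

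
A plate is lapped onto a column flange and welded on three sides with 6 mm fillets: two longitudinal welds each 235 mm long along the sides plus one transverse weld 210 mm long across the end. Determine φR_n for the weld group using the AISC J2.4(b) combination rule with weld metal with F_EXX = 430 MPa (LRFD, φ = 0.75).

φR_n ≈ 586 kN

t_e = 0.707 × 6 = 4.242 mm.
R_nwl = 0.6 × 430 × 4.242 × 470 × 10⁻³ = 514.4 kN (longitudinal, 2 welds).
R_nwt = 0.6 × 430 × 4.242 × 210 × 10⁻³ = 229.8 kN (transverse, base value).
(i) R_nwl + R_nwt = 744.2 kN; (ii) 0.85 R_nwl + 1.5 R_nwt = 782 kN.
R_n = max = 782 kN [governs: (ii)]; φR_n = 586.5 kN.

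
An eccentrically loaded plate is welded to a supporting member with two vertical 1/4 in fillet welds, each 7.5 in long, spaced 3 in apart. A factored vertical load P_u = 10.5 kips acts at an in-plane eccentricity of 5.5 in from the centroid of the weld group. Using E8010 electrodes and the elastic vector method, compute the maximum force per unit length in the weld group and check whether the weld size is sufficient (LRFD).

E80XX → F_EXX = 80 ksi.
Total weld length L_w = 15 in. Treat welds as unit-width lines.
Polar moment about centroid: J = 2[d³/12 + d(b/2)²] = 2[7.5³/12 + 7.5×1.5²] = 104.1 in³.
Direct shear f_v = P/L_w = 10.5 / 15 = 0.7 kip/in (vertical).
Torsion M = P·e = 10.5 × 5.5 = 57.75 kip·in.
Critical point at (x, y) = (1.5, 3.75) from centroid. f_tx = M·y/J = 2.081 kip/in; f_ty = M·x/J = 0.8324 kip/in.
Resultant f_max = √[f_tx² + (f_v + f_ty)²] = √[2.081² + (0.7 + 0.8324)²] = 2.584 kip/in.
Capacity per unit length: φr_n = 0.75 × 0.6 × 80 × (0.707 × 0.25) = 6.363 kip/in.
2.584 ≤ 6.363 → adequate.

f_max ≈ 2.58 kip/in; adequate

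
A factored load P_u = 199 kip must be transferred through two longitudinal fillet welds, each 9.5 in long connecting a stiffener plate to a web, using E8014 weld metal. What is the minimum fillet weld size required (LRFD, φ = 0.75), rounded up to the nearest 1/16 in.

w = 7/16 in

E80XX → F_EXX = 80 ksi.
Total weld length L = 19 in.
Required throat t_e = P_u / (φ × 0.6 F_EXX × L) = 199 / (0.75 × 0.6 × 80 × 19) = 0.2909 in.
Required leg w = t_e / 0.707 = 0.4115 in → use 7/16 in.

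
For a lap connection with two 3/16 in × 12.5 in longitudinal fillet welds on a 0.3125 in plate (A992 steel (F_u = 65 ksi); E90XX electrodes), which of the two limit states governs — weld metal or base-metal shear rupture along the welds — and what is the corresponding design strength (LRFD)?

E90XX → F_EXX = 90 ksi.
t_e = 0.707 × 0.1875 = 0.1326 in; L = 25 in.
Weld metal: φR_n = 0.75 × 0.6 × 90 × 0.1326 × 25 = 134.2 kip.
Base metal (shear rupture): φR_n = 0.75 × 0.6 × 65 × 0.3125 × 25 = 228.5 kip.
Governing: weld metal.

φR_n ≈ 134 kip (weld metal governs)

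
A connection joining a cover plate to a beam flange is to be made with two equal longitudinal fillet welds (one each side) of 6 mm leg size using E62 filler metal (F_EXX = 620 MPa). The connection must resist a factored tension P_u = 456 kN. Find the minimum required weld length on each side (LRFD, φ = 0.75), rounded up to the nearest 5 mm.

L = 195 mm on each side

Throat t_e = 0.707 × 6 = 4.242 mm.
φr_n = 0.75 × 0.6 × 620 × 4.242 × 10⁻³ = 1.184 kN/mm.
L_req = P_u / φr_n = 456 / 1.184 = 385.3 mm total.
Per side: 385.3 / 2 = 192.6 mm.
Round up → use L = 195 mm on each side.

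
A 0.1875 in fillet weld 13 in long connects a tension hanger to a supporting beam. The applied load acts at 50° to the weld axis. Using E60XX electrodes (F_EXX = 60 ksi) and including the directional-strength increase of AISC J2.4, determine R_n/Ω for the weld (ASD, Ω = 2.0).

R_n/Ω ≈ 41.4 kips

t_e = 0.707 × 0.1875 = 0.1326 in; A_we = 0.1326 × 13 = 1.723 in².
Directional factor: 1.0 + 0.5 sin^1.5(50°) = 1.335.
F_nw = 0.6 × 60 × 1.335 = 48.07 ksi.
R_n/Ω = (48.07 × 1.723) / 2.0 = 41.42 kips.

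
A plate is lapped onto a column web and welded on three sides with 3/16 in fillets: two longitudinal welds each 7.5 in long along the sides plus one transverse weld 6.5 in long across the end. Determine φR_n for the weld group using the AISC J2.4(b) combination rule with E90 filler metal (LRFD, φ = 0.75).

φR_n ≈ 121 kips

E90XX → F_EXX = 90 ksi.
t_e = 0.707 × 0.1875 = 0.1326 in.
R_nwl = 0.6 × 90 × 0.1326 × 15 = 107.4 kips (longitudinal, 2 welds).
R_nwt = 0.6 × 90 × 0.1326 × 6.5 = 46.53 kips (transverse, base value).
(i) R_nwl + R_nwt = 153.9 kips; (ii) 0.85 R_nwl + 1.5 R_nwt = 161.1 kips.
R_n = max = 161.1 kips [governs: (ii)]; φR_n = 120.8 kips.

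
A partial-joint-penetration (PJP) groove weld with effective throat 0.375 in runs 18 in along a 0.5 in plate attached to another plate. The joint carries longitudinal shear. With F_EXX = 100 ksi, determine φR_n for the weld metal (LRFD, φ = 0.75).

φR_n ≈ 304 kips

Effective throat (given) t_e = 0.375 in.
A_we = 0.375 × 18 = 6.75 in².
F_nw = 0.6 F_EXX = 60 ksi.
φR_n = 0.75 × 60 × 6.75 = 303.8 kips.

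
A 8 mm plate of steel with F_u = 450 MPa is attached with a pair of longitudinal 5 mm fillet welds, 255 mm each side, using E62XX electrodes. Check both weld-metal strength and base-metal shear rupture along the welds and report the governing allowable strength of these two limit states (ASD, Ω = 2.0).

R_n/Ω ≈ 335 kN (weld metal governs)

E62XX → F_EXX = 620 MPa.
t_e = 0.707 × 5 = 3.535 mm; L = 510 mm.
Weld metal: R_n/Ω = (1/2.0) × 0.6 × 620 × 3.535 × 510 × 10⁻³ = 335.3 kN.
Base metal (shear rupture): R_n/Ω = (1/2.0) × 0.6 × 450 × 8 × 510 × 10⁻³ = 550.8 kN.
Governing: weld metal.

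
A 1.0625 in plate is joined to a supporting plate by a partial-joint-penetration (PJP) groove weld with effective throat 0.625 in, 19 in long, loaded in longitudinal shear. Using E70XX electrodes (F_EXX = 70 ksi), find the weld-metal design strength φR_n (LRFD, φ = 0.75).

Effective throat (given) t_e = 0.625 in.
A_we = 0.625 × 19 = 11.88 in².
F_nw = 0.6 F_EXX = 42 ksi.
φR_n = 0.75 × 42 × 11.88 = 374.1 kips.

φR_n ≈ 374 kips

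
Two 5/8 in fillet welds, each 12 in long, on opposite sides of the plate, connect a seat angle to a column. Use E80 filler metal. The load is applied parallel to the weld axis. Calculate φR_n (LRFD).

E80XX → F_EXX = 80 ksi.
Effective throat t_e = 0.707 × 0.625 = 0.4419 in.
Total length L = 24 in; A_we = 0.4419 × 24 = 10.6 in².
F_nw = 0.6 F_EXX = 0.6 × 80 = 48 ksi.
φR_n = 0.75 × 48 × 10.6 = 381.8 kip.

φR_n ≈ 382 kip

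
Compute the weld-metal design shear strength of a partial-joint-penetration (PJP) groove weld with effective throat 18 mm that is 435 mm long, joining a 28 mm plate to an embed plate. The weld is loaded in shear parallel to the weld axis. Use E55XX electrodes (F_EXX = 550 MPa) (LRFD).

φR_n ≈ 1940 kN

Effective throat (given) t_e = 18 mm.
A_we = 18 × 435 = 7830 mm².
F_nw = 0.6 F_EXX = 330 MPa.
φR_n = 0.75 × 330 × 7830 × 10⁻³ = 1938 kN.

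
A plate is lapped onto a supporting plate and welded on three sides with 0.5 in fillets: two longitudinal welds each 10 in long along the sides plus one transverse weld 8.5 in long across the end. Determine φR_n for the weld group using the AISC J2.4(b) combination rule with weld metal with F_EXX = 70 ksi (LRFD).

t_e = 0.707 × 0.5 = 0.3535 in.
R_nwl = 0.6 × 70 × 0.3535 × 20 = 296.9 kips (longitudinal, 2 welds).
R_nwt = 0.6 × 70 × 0.3535 × 8.5 = 126.2 kips (transverse, base value).
(i) R_nwl + R_nwt = 423.1 kips; (ii) 0.85 R_nwl + 1.5 R_nwt = 441.7 kips.
R_n = max = 441.7 kips [governs: (ii)]; φR_n = 331.3 kips.

φR_n ≈ 331 kips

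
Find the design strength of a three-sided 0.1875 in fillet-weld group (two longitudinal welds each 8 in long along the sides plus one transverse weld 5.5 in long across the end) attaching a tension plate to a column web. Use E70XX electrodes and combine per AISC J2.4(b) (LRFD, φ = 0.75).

E70XX → F_EXX = 70 ksi.
t_e = 0.707 × 0.1875 = 0.1326 in.
R_nwl = 0.6 × 70 × 0.1326 × 16 = 89.08 kips (longitudinal, 2 welds).
R_nwt = 0.6 × 70 × 0.1326 × 5.5 = 30.62 kips (transverse, base value).
(i) R_nwl + R_nwt = 119.7 kips; (ii) 0.85 R_nwl + 1.5 R_nwt = 121.7 kips.
R_n = max = 121.7 kips [governs: (ii)]; φR_n = 91.24 kips.

φR_n ≈ 91.2 kips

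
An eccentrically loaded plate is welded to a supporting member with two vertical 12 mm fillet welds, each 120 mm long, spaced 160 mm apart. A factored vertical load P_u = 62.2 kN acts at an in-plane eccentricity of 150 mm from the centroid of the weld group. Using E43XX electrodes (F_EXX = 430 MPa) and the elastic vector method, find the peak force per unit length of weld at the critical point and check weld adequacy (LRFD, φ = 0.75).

f_max ≈ 735 N/mm; adequate

Total weld length L_w = 240 mm. Treat welds as unit-width lines.
Polar moment about centroid: J = 2[d³/12 + d(b/2)²] = 2[120³/12 + 120×80²] = 1824000 mm³.
Direct shear f_v = P/L_w = 62.2×10³ / 240 = 259.2 N/mm (vertical).
Torsion M = P·e = 62.2×10³ × 150 = 9330000 N·mm.
Critical point at (x, y) = (80, 60) from centroid. f_tx = M·y/J = 306.9 N/mm; f_ty = M·x/J = 409.2 N/mm.
Resultant f_max = √[f_tx² + (f_v + f_ty)²] = √[306.9² + (259.2 + 409.2)²] = 735.5 N/mm.
Capacity per unit length: φr_n = 0.75 × 0.6 × 430 × (0.707 × 12) = 1642 N/mm.
735.5 ≤ 1642 → adequate.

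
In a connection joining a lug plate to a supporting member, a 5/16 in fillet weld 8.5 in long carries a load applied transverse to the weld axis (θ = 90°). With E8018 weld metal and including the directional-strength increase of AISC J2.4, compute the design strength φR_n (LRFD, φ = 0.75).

φR_n ≈ 101 kip

E80XX → F_EXX = 80 ksi.
t_e = 0.707 × 0.3125 = 0.2209 in; A_we = 0.2209 × 8.5 = 1.878 in².
Directional factor: 1.0 + 0.5 sin^1.5(90°) = 1.5.
F_nw = 0.6 × 80 × 1.5 = 72 ksi.
φR_n = 0.75 × 72 × 1.878 = 101.4 kip.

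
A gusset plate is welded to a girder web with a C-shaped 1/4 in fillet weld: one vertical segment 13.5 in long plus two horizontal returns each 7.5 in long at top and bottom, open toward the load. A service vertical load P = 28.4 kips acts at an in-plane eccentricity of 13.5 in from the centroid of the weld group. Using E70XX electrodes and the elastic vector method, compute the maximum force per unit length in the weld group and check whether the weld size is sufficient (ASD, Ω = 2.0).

f_max ≈ 3.87 kip/in; NOT adequate

E70XX → F_EXX = 70 ksi.
Total weld length L_w = 28.5 in. Treat welds as unit-width lines.
Centroid: x̄ = 2×7.5×3.75 / 28.5 = 1.974 in from the vertical weld.
Polar moment about centroid: J = I_x + I_y = [13.5³/12 + 2×7.5×6.75²] + [13.5×1.974² + 2(7.5³/12 + 7.5×1.776²)] = 1059 in³.
Direct shear f_v = P/L_w = 28.4 / 28.5 = 0.9965 kip/in (vertical).
Torsion M = P·e = 28.4 × 13.5 = 383.4 kip·in.
Critical point at (x, y) = (5.526, 6.75) from centroid. f_tx = M·y/J = 2.444 kip/in; f_ty = M·x/J = 2.001 kip/in.
Resultant f_max = √[f_tx² + (f_v + f_ty)²] = √[2.444² + (0.9965 + 2.001)²] = 3.868 kip/in.
Capacity per unit length: r_n/Ω = (1/2.0) × 0.6 × 70 × (0.707 × 0.25) = 3.712 kip/in.
3.868 > 3.712 → NOT adequate.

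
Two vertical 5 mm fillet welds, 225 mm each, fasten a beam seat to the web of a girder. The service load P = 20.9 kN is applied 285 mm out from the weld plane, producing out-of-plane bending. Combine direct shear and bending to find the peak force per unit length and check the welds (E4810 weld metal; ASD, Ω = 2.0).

f_max ≈ 356 N/mm; adequate

E48XX → F_EXX = 480 MPa.
L_w = 2 × 225 = 450 mm; section modulus (unit throat) S = 2 × L²/6 = 16880 mm².
Direct shear f_v = P/L_w = 20.9×10³/450 = 46.44 N/mm.
Moment M = P × e = 20.9×10³ × 285 = 5956500 N·mm; bending f_b = M/S = 353 N/mm.
f_max = √(f_v² + f_b²) = √(46.44² + 353²) = 356 N/mm.
r_n/Ω = (1/2.0) × 0.6 × 480 × (0.707 × 5) = 509 N/mm → adequate.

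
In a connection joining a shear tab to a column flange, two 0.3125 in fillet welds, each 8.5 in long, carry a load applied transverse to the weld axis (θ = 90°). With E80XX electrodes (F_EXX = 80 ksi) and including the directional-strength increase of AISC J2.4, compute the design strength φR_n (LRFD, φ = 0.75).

t_e = 0.707 × 0.3125 = 0.2209 in; A_we = 0.2209 × 17 = 3.756 in².
Directional factor: 1.0 + 0.5 sin^1.5(90°) = 1.5.
F_nw = 0.6 × 80 × 1.5 = 72 ksi.
φR_n = 0.75 × 72 × 3.756 = 202.8 kips.

φR_n ≈ 203 kips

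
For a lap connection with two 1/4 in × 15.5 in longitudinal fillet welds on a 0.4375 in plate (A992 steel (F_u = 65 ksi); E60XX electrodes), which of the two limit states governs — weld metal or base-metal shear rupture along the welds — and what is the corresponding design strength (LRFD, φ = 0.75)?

φR_n ≈ 148 kip (weld metal governs)

E60XX → F_EXX = 60 ksi.
t_e = 0.707 × 0.25 = 0.1767 in; L = 31 in.
Weld metal: φR_n = 0.75 × 0.6 × 60 × 0.1767 × 31 = 147.9 kip.
Base metal (shear rupture): φR_n = 0.75 × 0.6 × 65 × 0.4375 × 31 = 396.7 kip.
Governing: weld metal.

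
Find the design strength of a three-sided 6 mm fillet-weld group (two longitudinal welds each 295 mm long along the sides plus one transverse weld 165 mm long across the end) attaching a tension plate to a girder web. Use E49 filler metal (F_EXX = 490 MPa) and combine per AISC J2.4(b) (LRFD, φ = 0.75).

t_e = 0.707 × 6 = 4.242 mm.
R_nwl = 0.6 × 490 × 4.242 × 590 × 10⁻³ = 735.8 kN (longitudinal, 2 welds).
R_nwt = 0.6 × 490 × 4.242 × 165 × 10⁻³ = 205.8 kN (transverse, base value).
(i) R_nwl + R_nwt = 941.6 kN; (ii) 0.85 R_nwl + 1.5 R_nwt = 934.1 kN.
R_n = max = 941.6 kN [governs: (i)]; φR_n = 706.2 kN.

φR_n ≈ 706 kN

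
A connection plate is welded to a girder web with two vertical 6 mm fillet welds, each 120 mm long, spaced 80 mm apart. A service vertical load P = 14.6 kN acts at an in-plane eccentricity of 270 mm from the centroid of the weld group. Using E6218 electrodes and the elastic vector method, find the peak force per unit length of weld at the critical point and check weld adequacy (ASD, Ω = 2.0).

E62XX → F_EXX = 620 MPa.
Total weld length L_w = 240 mm. Treat welds as unit-width lines.
Polar moment about centroid: J = 2[d³/12 + d(b/2)²] = 2[120³/12 + 120×40²] = 672000 mm³.
Direct shear f_v = P/L_w = 14.6×10³ / 240 = 60.83 N/mm (vertical).
Torsion M = P·e = 14.6×10³ × 270 = 3942000 N·mm.
Critical point at (x, y) = (40, 60) from centroid. f_tx = M·y/J = 352 N/mm; f_ty = M·x/J = 234.6 N/mm.
Resultant f_max = √[f_tx² + (f_v + f_ty)²] = √[352² + (60.83 + 234.6)²] = 459.5 N/mm.
Capacity per unit length: r_n/Ω = (1/2.0) × 0.6 × 620 × (0.707 × 6) = 789 N/mm.
459.5 ≤ 789 → adequate.

f_max ≈ 460 N/mm; adequate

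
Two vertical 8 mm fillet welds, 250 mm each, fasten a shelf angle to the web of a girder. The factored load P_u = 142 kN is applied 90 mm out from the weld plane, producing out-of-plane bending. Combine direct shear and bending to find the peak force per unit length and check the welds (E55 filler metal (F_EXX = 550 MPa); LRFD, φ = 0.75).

f_max ≈ 676 N/mm; adequate

L_w = 2 × 250 = 500 mm; section modulus (unit throat) S = 2 × L²/6 = 20830 mm².
Direct shear f_v = P/L_w = 142×10³/500 = 284 N/mm.
Moment M = P × e = 142×10³ × 90 = 12780000 N·mm; bending f_b = M/S = 613.4 N/mm.
f_max = √(f_v² + f_b²) = √(284² + 613.4²) = 676 N/mm.
φr_n = 0.75 × 0.6 × 550 × (0.707 × 8) = 1400 N/mm → adequate.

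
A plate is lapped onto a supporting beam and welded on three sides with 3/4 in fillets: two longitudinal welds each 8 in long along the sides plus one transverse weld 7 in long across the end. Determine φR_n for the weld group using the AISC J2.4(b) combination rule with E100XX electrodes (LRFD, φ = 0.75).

E100XX → F_EXX = 100 ksi.
t_e = 0.707 × 0.75 = 0.5302 in.
R_nwl = 0.6 × 100 × 0.5302 × 16 = 509 kip (longitudinal, 2 welds).
R_nwt = 0.6 × 100 × 0.5302 × 7 = 222.7 kip (transverse, base value).
(i) R_nwl + R_nwt = 731.7 kip; (ii) 0.85 R_nwl + 1.5 R_nwt = 766.7 kip.
R_n = max = 766.7 kip [governs: (ii)]; φR_n = 575.1 kip.

φR_n ≈ 575 kip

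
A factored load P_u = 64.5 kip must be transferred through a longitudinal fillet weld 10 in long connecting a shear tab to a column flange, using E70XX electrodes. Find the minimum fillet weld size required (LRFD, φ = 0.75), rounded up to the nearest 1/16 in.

w = 5/16 in

E70XX → F_EXX = 70 ksi.
Total weld length L = 10 in.
Required throat t_e = P_u / (φ × 0.6 F_EXX × L) = 64.5 / (0.75 × 0.6 × 70 × 10) = 0.2048 in.
Required leg w = t_e / 0.707 = 0.2896 in → use 5/16 in.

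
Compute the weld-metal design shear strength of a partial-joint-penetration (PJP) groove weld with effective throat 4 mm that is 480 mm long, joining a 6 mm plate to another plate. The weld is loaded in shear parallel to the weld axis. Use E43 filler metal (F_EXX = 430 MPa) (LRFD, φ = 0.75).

Effective throat (given) t_e = 4 mm.
A_we = 4 × 480 = 1920 mm².
F_nw = 0.6 F_EXX = 258 MPa.
φR_n = 0.75 × 258 × 1920 × 10⁻³ = 371.5 kN.

φR_n ≈ 372 kN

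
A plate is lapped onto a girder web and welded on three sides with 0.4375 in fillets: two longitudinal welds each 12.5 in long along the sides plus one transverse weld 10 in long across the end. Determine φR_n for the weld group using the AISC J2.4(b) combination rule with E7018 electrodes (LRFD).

E70XX → F_EXX = 70 ksi.
t_e = 0.707 × 0.4375 = 0.3093 in.
R_nwl = 0.6 × 70 × 0.3093 × 25 = 324.8 kip (longitudinal, 2 welds).
R_nwt = 0.6 × 70 × 0.3093 × 10 = 129.9 kip (transverse, base value).
(i) R_nwl + R_nwt = 454.7 kip; (ii) 0.85 R_nwl + 1.5 R_nwt = 470.9 kip.
R_n = max = 470.9 kip [governs: (ii)]; φR_n = 353.2 kip.

φR_n ≈ 353 kip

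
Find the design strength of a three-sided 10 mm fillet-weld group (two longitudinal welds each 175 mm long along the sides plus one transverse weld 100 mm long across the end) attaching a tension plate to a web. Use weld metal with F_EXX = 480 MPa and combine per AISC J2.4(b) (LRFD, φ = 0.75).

t_e = 0.707 × 10 = 7.07 mm.
R_nwl = 0.6 × 480 × 7.07 × 350 × 10⁻³ = 712.7 kN (longitudinal, 2 welds).
R_nwt = 0.6 × 480 × 7.07 × 100 × 10⁻³ = 203.6 kN (transverse, base value).
(i) R_nwl + R_nwt = 916.3 kN; (ii) 0.85 R_nwl + 1.5 R_nwt = 911.2 kN.
R_n = max = 916.3 kN [governs: (i)]; φR_n = 687.2 kN.

φR_n ≈ 687 kN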